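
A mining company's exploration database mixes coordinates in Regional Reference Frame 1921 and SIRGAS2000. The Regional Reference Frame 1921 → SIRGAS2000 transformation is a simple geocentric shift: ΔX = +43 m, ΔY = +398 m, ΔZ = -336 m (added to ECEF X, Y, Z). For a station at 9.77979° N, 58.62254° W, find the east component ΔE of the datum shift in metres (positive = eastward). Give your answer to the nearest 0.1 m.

The local east axis at (φ, λ) is (−sin λ, cos λ, 0), so ΔE = −sin(-58.62254°)·43 + cos(-58.62254°)·398 = 243.94 m.

ΔE = 243.9 m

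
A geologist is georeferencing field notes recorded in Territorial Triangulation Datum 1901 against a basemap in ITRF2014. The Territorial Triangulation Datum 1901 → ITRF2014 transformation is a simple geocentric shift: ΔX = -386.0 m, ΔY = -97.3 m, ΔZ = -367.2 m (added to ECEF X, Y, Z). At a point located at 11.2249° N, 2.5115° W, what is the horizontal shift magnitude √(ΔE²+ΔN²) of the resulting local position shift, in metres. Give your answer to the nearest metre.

At φ = 11.2249°, λ = -2.5115°: sin φ = 0.194661, cos φ = 0.980871, sin λ = -0.043820, cos λ = 0.999039.
ΔE = −sin λ·ΔX + cos λ·ΔY = −(-0.043820)·(-386.0) + (0.999039)·(-97.3) = -114.12 m.
ΔN = −sin φ cos λ·ΔX − sin φ sin λ·ΔY + cos φ·ΔZ = −(0.194661)(0.999039)(-386.0) − (0.194661)(-0.043820)(-97.3) + (0.980871)(-367.2) = -285.94 m.
Horizontal magnitude = √(ΔE² + ΔN²) = √((-114.12)² + (-285.94)²) = 307.87 m.

308 m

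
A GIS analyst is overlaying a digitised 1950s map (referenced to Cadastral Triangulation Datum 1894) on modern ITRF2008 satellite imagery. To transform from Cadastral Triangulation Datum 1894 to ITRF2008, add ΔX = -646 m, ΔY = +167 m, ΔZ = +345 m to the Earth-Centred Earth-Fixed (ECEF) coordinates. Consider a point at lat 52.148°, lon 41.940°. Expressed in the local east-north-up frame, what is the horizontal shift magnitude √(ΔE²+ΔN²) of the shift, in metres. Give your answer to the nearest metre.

750 m

The local east axis at (φ, λ) is (−sin λ, cos λ, 0), so ΔE = −sin(41.940°)·(-646) + cos(41.940°)·167 = 555.98 m.
The local north axis is (−sin φ cos λ, −sin φ sin λ, cos φ), giving ΔN = 379.421 − 88.131 + 211.700 = 502.99 m.
Horizontal magnitude = √(ΔE² + ΔN²) = √(555.98² + 502.99²) = 749.74 m.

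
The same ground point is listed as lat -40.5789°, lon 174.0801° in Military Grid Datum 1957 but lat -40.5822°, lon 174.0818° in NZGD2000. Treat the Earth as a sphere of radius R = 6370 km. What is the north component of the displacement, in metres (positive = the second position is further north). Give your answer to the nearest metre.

ΔN = -367 m

Δφ = -40.5822° − -40.5789° = -0.0033°; Δλ = 174.0818° − 174.0801° = +0.0017°.
1° along a meridian = πR/180 = 111177 m.
ΔN = Δφ × 111177 = -366.9 m; ΔE = Δλ × 111177 × cos(-40.5789°) = +0.0017 × 111177 × 0.759511 = 143.5 m.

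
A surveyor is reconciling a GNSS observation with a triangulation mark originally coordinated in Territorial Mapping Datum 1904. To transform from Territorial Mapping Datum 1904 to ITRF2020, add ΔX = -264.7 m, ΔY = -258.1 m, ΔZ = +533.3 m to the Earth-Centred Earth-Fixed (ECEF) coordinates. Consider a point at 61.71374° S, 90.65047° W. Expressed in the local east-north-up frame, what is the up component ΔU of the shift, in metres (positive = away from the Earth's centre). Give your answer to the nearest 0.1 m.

The local up (radial) axis is (cos φ cos λ, cos φ sin λ, sin φ), giving ΔU = 1.424 + 122.300 − 469.619 = -345.90 m.

ΔU = -345.9 m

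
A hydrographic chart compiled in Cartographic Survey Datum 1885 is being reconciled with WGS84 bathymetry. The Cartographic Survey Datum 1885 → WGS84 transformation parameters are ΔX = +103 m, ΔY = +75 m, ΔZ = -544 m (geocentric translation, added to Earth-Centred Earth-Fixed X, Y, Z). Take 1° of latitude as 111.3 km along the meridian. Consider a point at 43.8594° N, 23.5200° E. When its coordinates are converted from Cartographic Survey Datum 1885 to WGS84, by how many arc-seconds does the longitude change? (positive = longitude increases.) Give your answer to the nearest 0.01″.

Δλ = 1.24″

sin φ = 0.692891, cos φ = 0.721042, sin λ = 0.399069, cos λ = 0.916921.
East component: ΔE = −sin λ·ΔX + cos λ·ΔY = −(0.399069)(103) + (0.916921)(75) = 27.66 m.
1° of latitude spans 111300 m; at latitude φ, 1° of longitude spans that × cos φ = 80252.0 m, so Δλ = 27.66 / 80252.0 × 3600 = 1.241″.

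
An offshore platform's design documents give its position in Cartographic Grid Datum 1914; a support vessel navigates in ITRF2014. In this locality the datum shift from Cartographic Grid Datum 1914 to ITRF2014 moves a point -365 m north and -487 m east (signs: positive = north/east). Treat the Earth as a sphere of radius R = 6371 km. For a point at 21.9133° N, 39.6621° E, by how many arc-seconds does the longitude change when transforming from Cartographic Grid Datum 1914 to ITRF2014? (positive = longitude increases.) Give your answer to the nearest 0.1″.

At latitude 21.9133°, cos φ = 0.927750.
One radian of longitude at latitude φ spans R cos φ, so Δλ = ΔE / (R cos φ) = -487.0 / (6371000 × 0.927750) = -8.2393e-05 rad = -16.995″.

Δλ = -17.0″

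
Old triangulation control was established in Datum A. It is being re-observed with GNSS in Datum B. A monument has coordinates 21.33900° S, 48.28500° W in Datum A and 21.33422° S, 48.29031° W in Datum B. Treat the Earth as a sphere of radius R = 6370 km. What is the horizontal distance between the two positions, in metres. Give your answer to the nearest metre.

765 m

Δφ = -21.33422° − -21.33900° = +0.00478°; Δλ = -48.29031° − -48.28500° = -0.00531°.
1° along a meridian = πR/180 = 111177 m.
ΔN = Δφ × 111177 = 531.4 m; ΔE = Δλ × 111177 × cos(-21.33900°) = -0.00531 × 111177 × 0.931444 = -549.9 m.
Distance = √(ΔE² + ΔN²) = √((-549.9)² + 531.4²) = 764.7 m.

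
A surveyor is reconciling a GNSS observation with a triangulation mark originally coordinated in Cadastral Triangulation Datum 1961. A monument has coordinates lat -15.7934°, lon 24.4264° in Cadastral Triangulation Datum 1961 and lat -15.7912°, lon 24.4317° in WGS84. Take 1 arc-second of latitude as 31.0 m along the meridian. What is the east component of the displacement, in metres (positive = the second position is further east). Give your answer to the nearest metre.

ΔE = 569 m

Δφ = -15.7912° − -15.7934° = +0.0022°; Δλ = 24.4317° − 24.4264° = +0.0053°.
1° of latitude = 3600 × 31.00 = 111600 m.
ΔN = Δφ × 111600 = 245.5 m; ΔE = Δλ × 111600 × cos(-15.7934°) = +0.0053 × 111600 × 0.962249 = 569.2 m.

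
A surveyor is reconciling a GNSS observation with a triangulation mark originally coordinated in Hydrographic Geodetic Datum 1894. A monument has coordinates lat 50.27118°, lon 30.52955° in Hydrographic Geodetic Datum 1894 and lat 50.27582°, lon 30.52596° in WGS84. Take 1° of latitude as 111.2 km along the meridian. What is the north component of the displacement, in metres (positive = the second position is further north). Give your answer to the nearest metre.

Δφ = 50.27582° − 50.27118° = +0.00464°; Δλ = 30.52596° − 30.52955° = -0.00359°.
ΔN = Δφ × 111200 = 516.0 m; ΔE = Δλ × 111200 × cos(50.27118°) = -0.00359 × 111200 × 0.639155 = -255.2 m.

ΔN = 516 m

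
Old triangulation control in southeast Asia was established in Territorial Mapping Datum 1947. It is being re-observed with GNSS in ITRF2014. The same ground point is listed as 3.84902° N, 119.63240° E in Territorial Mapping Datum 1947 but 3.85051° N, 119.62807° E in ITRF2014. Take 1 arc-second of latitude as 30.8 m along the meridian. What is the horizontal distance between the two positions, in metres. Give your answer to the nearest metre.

507 m

Δφ = 3.85051° − 3.84902° = +0.00149°; Δλ = 119.62807° − 119.63240° = -0.00433°.
1° of latitude = 3600 × 30.80 = 110880 m.
ΔN = Δφ × 110880 = 165.2 m; ΔE = Δλ × 110880 × cos(3.84902°) = -0.00433 × 110880 × 0.997744 = -479.0 m.
Distance = √(ΔE² + ΔN²) = √((-479.0)² + 165.2²) = 506.7 m.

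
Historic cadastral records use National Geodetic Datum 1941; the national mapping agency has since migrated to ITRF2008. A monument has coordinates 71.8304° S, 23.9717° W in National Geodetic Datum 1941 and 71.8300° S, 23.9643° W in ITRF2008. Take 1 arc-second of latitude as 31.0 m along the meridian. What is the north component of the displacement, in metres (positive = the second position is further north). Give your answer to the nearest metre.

Δφ = -71.8300° − -71.8304° = +0.0004°; Δλ = -23.9643° − -23.9717° = +0.0074°.
1° of latitude = 3600 × 31.00 = 111600 m.
ΔN = Δφ × 111600 = 44.6 m; ΔE = Δλ × 111600 × cos(-71.8304°) = +0.0074 × 111600 × 0.311831 = 257.5 m.

ΔN = 45 m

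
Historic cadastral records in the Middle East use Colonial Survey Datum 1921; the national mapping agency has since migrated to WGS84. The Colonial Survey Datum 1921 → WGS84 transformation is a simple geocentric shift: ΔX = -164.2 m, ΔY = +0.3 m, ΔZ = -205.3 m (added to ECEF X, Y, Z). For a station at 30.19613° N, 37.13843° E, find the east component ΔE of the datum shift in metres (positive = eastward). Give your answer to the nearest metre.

The local east axis at (φ, λ) is (−sin λ, cos λ, 0), so ΔE = −sin(37.13843°)·(-164.2) + cos(37.13843°)·0.3 = 99.37 m.

ΔE = 99 m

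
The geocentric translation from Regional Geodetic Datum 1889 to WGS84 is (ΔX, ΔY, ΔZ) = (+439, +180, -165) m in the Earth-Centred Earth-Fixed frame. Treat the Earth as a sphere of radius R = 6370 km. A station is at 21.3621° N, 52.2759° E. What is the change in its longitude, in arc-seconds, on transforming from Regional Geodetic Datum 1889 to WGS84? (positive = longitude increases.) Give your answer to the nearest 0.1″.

sin φ = 0.364261, cos φ = 0.931297, sin λ = 0.790966, cos λ = 0.611860.
East component: ΔE = −sin λ·ΔX + cos λ·ΔY = −(0.790966)(439) + (0.611860)(180) = -237.10 m.
1° of latitude spans πR/180 = 111177 m; at latitude φ, 1° of longitude spans that × cos φ = 103539.2 m, so Δλ = -237.10 / 103539.2 × 3600 = -8.244″.

Δλ = -8.2″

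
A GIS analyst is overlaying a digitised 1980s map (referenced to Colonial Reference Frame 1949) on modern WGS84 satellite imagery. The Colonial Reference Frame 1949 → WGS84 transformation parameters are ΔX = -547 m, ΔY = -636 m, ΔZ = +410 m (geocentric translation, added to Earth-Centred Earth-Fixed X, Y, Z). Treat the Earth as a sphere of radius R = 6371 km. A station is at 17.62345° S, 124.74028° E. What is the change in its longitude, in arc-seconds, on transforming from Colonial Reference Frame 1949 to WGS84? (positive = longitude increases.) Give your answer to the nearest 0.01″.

sin φ = -0.302760, cos φ = 0.953067, sin λ = 0.821744, cos λ = -0.569857.
East component: ΔE = −sin λ·ΔX + cos λ·ΔY = −(0.821744)(-547) + (-0.569857)(-636) = 811.92 m.
1° of latitude spans πR/180 = 111195 m; at latitude φ, 1° of longitude spans that × cos φ = 105976.2 m, so Δλ = 811.92 / 105976.2 × 3600 = 27.581″.

Δλ = 27.58″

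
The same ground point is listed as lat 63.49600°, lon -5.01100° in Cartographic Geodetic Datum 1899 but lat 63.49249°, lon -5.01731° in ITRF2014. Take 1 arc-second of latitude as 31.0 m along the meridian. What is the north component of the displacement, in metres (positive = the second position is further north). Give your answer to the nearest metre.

Δφ = 63.49249° − 63.49600° = -0.00351°; Δλ = -5.01731° − -5.01100° = -0.00631°.
1° of latitude = 3600 × 31.00 = 111600 m.
ΔN = Δφ × 111600 = -391.7 m; ΔE = Δλ × 111600 × cos(63.49600°) = -0.00631 × 111600 × 0.446260 = -314.3 m.

ΔN = -392 m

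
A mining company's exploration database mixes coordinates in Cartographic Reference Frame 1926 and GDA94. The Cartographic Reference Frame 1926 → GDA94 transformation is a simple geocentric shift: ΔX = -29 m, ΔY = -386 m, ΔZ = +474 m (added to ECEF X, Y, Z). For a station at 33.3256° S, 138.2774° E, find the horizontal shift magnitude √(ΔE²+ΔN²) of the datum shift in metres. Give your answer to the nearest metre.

407 m

At φ = -33.3256°, λ = 138.2774°: sin φ = -0.549396, cos φ = 0.835562, sin λ = 0.665525, cos λ = -0.746376.
ΔE = −sin λ·ΔX + cos λ·ΔY = −(0.665525)·(-29) + (-0.746376)·(-386) = 307.40 m.
ΔN = −sin φ cos λ·ΔX − sin φ sin λ·ΔY + cos φ·ΔZ = −(-0.549396)(-0.746376)(-29) − (-0.549396)(0.665525)(-386) + (0.835562)(474) = 266.81 m.
Horizontal magnitude = √(ΔE² + ΔN²) = √(307.40² + 266.81²) = 407.04 m.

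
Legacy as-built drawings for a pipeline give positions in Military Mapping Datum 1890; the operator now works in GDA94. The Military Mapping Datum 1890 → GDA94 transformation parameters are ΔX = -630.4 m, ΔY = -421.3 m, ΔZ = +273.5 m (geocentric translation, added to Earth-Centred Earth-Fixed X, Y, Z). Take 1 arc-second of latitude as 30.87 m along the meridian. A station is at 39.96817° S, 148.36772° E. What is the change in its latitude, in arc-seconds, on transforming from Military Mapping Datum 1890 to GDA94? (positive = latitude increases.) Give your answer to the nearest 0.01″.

sin φ = -0.642362, cos φ = 0.766401, sin λ = 0.524466, cos λ = -0.851432.
North component: ΔN = −sin φ cos λ·ΔX − sin φ sin λ·ΔY + cos φ·ΔZ = −(-0.642362)(-0.851432)(-630.4) − (-0.642362)(0.524466)(-421.3) + (0.766401)(273.5) = 412.46 m.
1° of latitude spans 3600 × 30.87 = 111132 m, so Δφ = 412.46 / 111132 × 3600 = 13.361″.

Δφ = 13.36″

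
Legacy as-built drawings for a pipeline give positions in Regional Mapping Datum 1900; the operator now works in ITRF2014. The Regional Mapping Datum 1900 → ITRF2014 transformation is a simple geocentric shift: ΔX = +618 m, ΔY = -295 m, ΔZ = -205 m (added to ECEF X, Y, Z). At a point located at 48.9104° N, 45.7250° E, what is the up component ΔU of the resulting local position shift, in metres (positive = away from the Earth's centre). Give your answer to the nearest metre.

At φ = 48.9104°, λ = 45.7250°: sin φ = 0.753683, cos φ = 0.657238, sin λ = 0.715997, cos λ = 0.698103.
ΔU = cos φ cos λ·ΔX + cos φ sin λ·ΔY + sin φ·ΔZ = (0.657238)(0.698103)(618) + (0.657238)(0.715997)(-295) + (0.753683)(-205) = -9.78 m.

ΔU = -10 m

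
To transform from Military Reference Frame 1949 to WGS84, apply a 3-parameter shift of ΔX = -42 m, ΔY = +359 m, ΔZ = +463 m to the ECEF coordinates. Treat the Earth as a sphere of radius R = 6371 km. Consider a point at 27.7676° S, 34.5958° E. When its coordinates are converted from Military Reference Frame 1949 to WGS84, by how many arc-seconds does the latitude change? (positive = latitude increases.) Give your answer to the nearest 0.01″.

sin φ = -0.465886, cos φ = 0.884845, sin λ = 0.567783, cos λ = 0.823178.
North component: ΔN = −sin φ cos λ·ΔX − sin φ sin λ·ΔY + cos φ·ΔZ = −(-0.465886)(0.823178)(-42) − (-0.465886)(0.567783)(359) + (0.884845)(463) = 488.54 m.
1° of latitude spans πR/180 = 111195 m, so Δφ = 488.54 / 111195 × 3600 = 15.817″.

Δφ = 15.82″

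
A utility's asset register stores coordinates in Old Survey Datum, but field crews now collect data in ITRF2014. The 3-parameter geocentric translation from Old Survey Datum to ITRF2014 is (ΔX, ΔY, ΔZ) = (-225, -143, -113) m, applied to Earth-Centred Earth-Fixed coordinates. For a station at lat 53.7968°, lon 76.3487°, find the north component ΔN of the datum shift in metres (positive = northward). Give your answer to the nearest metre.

The local north axis is (−sin φ cos λ, −sin φ sin λ, cos φ), giving ΔN = 42.850 + 112.131 − 66.744 = 88.24 m.

ΔN = 88 m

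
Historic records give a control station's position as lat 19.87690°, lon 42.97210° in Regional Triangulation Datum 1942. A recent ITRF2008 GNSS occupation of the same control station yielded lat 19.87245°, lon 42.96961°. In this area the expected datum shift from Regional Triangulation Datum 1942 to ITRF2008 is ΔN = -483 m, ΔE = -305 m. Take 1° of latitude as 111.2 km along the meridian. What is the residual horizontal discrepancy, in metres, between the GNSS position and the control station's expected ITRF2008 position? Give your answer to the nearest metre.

Observed coordinate differences: Δφ = -0.00445°, Δλ = -0.00249°.
Converting to metres (1° lat = 111200 m, cos φ = 0.940425): observed ΔN = -494.8 m, observed ΔE = -260.4 m.
Subtracting the expected shift leaves a residual of -494.8 − (-483) = -11.8 m north and -260.4 − (-305) = 44.6 m east.
Residual distance = √((-11.8)² + 44.6²) = 46.2 m.

46 m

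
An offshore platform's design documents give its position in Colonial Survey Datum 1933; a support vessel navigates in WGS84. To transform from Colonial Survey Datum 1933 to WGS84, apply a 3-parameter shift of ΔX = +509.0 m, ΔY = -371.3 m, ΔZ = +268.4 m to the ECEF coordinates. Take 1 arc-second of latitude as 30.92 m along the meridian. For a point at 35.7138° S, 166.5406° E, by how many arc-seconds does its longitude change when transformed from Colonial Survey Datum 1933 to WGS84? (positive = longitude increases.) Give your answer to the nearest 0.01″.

sin φ = -0.583737, cos φ = 0.811943, sin λ = 0.232756, cos λ = -0.972535.
East component: ΔE = −sin λ·ΔX + cos λ·ΔY = −(0.232756)(509.0) + (-0.972535)(-371.3) = 242.63 m.
1° of latitude spans 3600 × 30.92 = 111312 m; at latitude φ, 1° of longitude spans that × cos φ = 90379.0 m, so Δλ = 242.63 / 90379.0 × 3600 = 9.664″.

Δλ = 9.66″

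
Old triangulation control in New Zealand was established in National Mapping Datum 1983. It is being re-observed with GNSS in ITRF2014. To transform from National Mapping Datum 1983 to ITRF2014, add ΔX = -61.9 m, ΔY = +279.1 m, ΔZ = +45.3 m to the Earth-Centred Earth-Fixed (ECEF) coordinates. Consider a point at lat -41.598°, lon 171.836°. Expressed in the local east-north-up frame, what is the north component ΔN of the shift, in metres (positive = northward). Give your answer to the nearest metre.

ΔN = 101 m

The local north axis is (−sin φ cos λ, −sin φ sin λ, cos φ), giving ΔN = 40.679 + 26.313 + 33.876 = 100.87 m.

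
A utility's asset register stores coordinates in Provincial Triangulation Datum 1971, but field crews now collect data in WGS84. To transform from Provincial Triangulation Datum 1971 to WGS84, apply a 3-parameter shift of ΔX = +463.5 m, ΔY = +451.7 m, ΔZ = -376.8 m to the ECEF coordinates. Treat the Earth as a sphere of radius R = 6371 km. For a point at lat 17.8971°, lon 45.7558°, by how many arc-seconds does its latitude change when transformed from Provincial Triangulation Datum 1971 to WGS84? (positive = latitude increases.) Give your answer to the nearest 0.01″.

sin φ = 0.307308, cos φ = 0.951610, sin λ = 0.716373, cos λ = 0.697718.
North component: ΔN = −sin φ cos λ·ΔX − sin φ sin λ·ΔY + cos φ·ΔZ = −(0.307308)(0.697718)(463.5) − (0.307308)(0.716373)(451.7) + (0.951610)(-376.8) = -557.39 m.
1° of latitude spans πR/180 = 111195 m, so Δφ = -557.39 / 111195 × 3600 = -18.046″.

Δφ = -18.05″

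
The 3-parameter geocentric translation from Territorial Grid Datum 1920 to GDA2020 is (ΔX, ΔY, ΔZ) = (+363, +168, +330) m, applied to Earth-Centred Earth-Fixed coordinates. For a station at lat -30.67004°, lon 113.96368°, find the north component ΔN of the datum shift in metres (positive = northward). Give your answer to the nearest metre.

ΔN = 287 m

The local north axis is (−sin φ cos λ, −sin φ sin λ, cos φ), giving ΔN = -75.206 + 78.309 + 283.839 = 286.94 m.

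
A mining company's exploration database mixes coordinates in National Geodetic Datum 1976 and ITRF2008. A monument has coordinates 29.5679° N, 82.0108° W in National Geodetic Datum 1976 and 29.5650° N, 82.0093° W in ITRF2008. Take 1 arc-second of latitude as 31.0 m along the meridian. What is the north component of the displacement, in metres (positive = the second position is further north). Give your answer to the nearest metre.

ΔN = -324 m

Δφ = 29.5650° − 29.5679° = -0.0029°; Δλ = -82.0093° − -82.0108° = +0.0015°.
1° of latitude = 3600 × 31.00 = 111600 m.
ΔN = Δφ × 111600 = -323.6 m; ΔE = Δλ × 111600 × cos(29.5679°) = +0.0015 × 111600 × 0.869772 = 145.6 m.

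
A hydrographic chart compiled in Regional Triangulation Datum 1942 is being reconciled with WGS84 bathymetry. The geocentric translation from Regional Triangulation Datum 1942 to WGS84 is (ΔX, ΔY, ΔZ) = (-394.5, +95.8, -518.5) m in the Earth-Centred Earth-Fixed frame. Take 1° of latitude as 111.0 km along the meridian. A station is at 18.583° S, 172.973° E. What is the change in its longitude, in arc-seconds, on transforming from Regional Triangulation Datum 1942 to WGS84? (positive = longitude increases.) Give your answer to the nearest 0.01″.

Δλ = -1.60″

sin φ = -0.318678, cos φ = 0.947863, sin λ = 0.122337, cos λ = -0.992489.
East component: ΔE = −sin λ·ΔX + cos λ·ΔY = −(0.122337)(-394.5) + (-0.992489)(95.8) = -46.82 m.
1° of latitude spans 111000 m; at latitude φ, 1° of longitude spans that × cos φ = 105212.8 m, so Δλ = -46.82 / 105212.8 × 3600 = -1.602″.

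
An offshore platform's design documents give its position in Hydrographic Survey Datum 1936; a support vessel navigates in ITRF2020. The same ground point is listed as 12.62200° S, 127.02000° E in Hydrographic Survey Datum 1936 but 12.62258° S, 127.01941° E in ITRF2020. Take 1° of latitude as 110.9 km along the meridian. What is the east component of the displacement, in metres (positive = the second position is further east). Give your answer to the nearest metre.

Δφ = -12.62258° − -12.62200° = -0.00058°; Δλ = 127.01941° − 127.02000° = -0.00059°.
ΔN = Δφ × 110900 = -64.3 m; ΔE = Δλ × 110900 × cos(-12.62200°) = -0.00059 × 110900 × 0.975833 = -63.8 m.

ΔE = -64 m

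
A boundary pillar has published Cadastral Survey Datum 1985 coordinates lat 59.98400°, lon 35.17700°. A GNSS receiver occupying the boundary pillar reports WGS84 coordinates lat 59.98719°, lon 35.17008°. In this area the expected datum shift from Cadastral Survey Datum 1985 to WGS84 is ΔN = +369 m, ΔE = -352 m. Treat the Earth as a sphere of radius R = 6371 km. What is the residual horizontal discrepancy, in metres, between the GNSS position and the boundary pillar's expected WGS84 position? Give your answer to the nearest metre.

36 m

Observed coordinate differences: Δφ = +0.00319°, Δλ = -0.00692°.
Converting to metres (1° lat = 111195 m, cos φ = 0.500242): observed ΔN = 354.7 m, observed ΔE = -384.9 m.
Subtracting the expected shift leaves a residual of 354.7 − (369) = -14.3 m north and -384.9 − (-352) = -32.9 m east.
Residual distance = √((-14.3)² + (-32.9)²) = 35.9 m.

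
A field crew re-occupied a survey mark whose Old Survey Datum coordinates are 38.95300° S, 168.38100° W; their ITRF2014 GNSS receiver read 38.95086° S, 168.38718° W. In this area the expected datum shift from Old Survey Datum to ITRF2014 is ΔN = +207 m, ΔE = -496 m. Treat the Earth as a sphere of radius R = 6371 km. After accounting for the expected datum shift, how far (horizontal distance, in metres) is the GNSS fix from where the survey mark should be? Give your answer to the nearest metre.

49 m

Observed coordinate differences: Δφ = +0.00214°, Δλ = -0.00618°.
Converting to metres (1° lat = 111195 m, cos φ = 0.777662): observed ΔN = 238.0 m, observed ΔE = -534.4 m.
Subtracting the expected shift leaves a residual of 238.0 − (207) = 31.0 m north and -534.4 − (-496) = -38.4 m east.
Residual distance = √(31.0² + (-38.4)²) = 49.3 m.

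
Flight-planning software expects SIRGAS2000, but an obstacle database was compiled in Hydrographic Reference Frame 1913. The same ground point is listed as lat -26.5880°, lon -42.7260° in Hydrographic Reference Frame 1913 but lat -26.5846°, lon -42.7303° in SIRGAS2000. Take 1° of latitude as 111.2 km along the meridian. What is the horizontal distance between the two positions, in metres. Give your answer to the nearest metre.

Δφ = -26.5846° − -26.5880° = +0.0034°; Δλ = -42.7303° − -42.7260° = -0.0043°.
ΔN = Δφ × 111200 = 378.1 m; ΔE = Δλ × 111200 × cos(-26.5880°) = -0.0043 × 111200 × 0.894248 = -427.6 m.
Distance = √(ΔE² + ΔN²) = √((-427.6)² + 378.1²) = 570.8 m.

571 m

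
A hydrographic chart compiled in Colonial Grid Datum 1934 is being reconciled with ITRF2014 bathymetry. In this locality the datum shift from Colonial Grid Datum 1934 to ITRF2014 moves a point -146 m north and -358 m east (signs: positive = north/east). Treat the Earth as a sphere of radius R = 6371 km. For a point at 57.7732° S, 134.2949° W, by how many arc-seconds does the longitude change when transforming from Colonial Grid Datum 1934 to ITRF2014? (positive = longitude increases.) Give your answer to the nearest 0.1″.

Δλ = -21.7″

At latitude -57.7732°, cos φ = 0.533272.
One radian of longitude at latitude φ spans R cos φ, so Δλ = ΔE / (R cos φ) = -358.0 / (6371000 × 0.533272) = -1.0537e-04 rad = -21.735″.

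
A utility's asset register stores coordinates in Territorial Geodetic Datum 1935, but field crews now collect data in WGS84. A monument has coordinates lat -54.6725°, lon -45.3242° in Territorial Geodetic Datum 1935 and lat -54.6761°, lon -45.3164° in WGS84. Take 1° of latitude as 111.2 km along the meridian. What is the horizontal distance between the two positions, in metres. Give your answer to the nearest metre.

Δφ = -54.6761° − -54.6725° = -0.0036°; Δλ = -45.3164° − -45.3242° = +0.0078°.
ΔN = Δφ × 111200 = -400.3 m; ΔE = Δλ × 111200 × cos(-54.6725°) = +0.0078 × 111200 × 0.578249 = 501.6 m.
Distance = √(ΔE² + ΔN²) = √(501.6² + (-400.3)²) = 641.7 m.

642 m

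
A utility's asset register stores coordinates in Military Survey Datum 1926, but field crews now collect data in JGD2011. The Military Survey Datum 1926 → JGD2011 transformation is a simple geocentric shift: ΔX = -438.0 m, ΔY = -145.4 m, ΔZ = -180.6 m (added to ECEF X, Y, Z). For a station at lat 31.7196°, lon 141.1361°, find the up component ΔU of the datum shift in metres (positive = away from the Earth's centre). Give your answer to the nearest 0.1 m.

At φ = 31.7196°, λ = 141.1361°: sin φ = 0.525763, cos φ = 0.850631, sin λ = 0.627473, cos λ = -0.778639.
ΔU = cos φ cos λ·ΔX + cos φ sin λ·ΔY + sin φ·ΔZ = (0.850631)(-0.778639)(-438.0) + (0.850631)(0.627473)(-145.4) + (0.525763)(-180.6) = 117.54 m.

ΔU = 117.5 m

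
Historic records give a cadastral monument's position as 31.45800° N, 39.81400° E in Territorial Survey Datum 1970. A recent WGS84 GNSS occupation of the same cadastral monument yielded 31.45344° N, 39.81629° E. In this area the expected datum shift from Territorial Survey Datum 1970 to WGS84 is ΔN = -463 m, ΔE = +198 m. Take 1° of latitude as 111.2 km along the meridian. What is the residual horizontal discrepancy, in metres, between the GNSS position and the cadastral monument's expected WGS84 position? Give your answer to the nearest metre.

48 m

Observed coordinate differences: Δφ = -0.00456°, Δλ = +0.00229°.
Converting to metres (1° lat = 111200 m, cos φ = 0.853023): observed ΔN = -507.1 m, observed ΔE = 217.2 m.
Subtracting the expected shift leaves a residual of -507.1 − (-463) = -44.1 m north and 217.2 − (198) = 19.2 m east.
Residual distance = √((-44.1)² + 19.2²) = 48.1 m.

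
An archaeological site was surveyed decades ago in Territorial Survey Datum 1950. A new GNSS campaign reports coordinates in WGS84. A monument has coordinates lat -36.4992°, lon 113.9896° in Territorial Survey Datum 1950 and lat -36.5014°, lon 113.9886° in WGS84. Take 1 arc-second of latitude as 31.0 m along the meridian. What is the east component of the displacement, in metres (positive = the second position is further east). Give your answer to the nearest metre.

ΔE = -90 m

Δφ = -36.5014° − -36.4992° = -0.0022°; Δλ = 113.9886° − 113.9896° = -0.0010°.
1° of latitude = 3600 × 31.00 = 111600 m.
ΔN = Δφ × 111600 = -245.5 m; ΔE = Δλ × 111600 × cos(-36.4992°) = -0.0010 × 111600 × 0.803865 = -89.7 m.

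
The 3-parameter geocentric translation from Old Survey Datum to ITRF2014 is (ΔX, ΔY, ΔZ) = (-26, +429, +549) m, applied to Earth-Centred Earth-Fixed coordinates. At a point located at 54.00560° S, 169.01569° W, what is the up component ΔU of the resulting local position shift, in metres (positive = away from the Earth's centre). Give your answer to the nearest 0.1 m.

ΔU = -477.2 m

The local up (radial) axis is (cos φ cos λ, cos φ sin λ, sin φ), giving ΔU = 15.000 − 48.040 − 444.182 = -477.22 m.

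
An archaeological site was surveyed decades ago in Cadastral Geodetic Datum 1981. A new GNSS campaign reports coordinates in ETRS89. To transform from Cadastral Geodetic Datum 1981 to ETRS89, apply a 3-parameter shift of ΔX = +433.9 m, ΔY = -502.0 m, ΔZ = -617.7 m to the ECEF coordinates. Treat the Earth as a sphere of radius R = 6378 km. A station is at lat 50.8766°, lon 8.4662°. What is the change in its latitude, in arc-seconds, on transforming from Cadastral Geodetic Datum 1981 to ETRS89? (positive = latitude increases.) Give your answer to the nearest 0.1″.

sin φ = 0.775789, cos φ = 0.630993, sin λ = 0.147226, cos λ = 0.989103.
North component: ΔN = −sin φ cos λ·ΔX − sin φ sin λ·ΔY + cos φ·ΔZ = −(0.775789)(0.989103)(433.9) − (0.775789)(0.147226)(-502.0) + (0.630993)(-617.7) = -665.37 m.
1° of latitude spans πR/180 = 111317 m, so Δφ = -665.37 / 111317 × 3600 = -21.518″.

Δφ = -21.5″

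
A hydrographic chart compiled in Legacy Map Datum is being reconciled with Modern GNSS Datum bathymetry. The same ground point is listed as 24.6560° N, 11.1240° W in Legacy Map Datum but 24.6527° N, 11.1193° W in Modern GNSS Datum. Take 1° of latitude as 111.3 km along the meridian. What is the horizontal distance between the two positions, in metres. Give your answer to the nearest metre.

601 m

Δφ = 24.6527° − 24.6560° = -0.0033°; Δλ = -11.1193° − -11.1240° = +0.0047°.
ΔN = Δφ × 111300 = -367.3 m; ΔE = Δλ × 111300 × cos(24.6560°) = +0.0047 × 111300 × 0.908829 = 475.4 m.
Distance = √(ΔE² + ΔN²) = √(475.4² + (-367.3)²) = 600.8 m.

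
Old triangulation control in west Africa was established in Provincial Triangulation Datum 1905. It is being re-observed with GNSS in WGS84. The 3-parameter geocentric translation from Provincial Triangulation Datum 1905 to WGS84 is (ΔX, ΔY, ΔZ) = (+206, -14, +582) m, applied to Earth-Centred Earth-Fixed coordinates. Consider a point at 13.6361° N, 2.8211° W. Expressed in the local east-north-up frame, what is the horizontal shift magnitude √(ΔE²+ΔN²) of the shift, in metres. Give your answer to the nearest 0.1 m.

At φ = 13.6361°, λ = -2.8211°: sin φ = 0.235754, cos φ = 0.971813, sin λ = -0.049218, cos λ = 0.998788.
ΔE = −sin λ·ΔX + cos λ·ΔY = −(-0.049218)·(206) + (0.998788)·(-14) = -3.84 m.
ΔN = −sin φ cos λ·ΔX − sin φ sin λ·ΔY + cos φ·ΔZ = −(0.235754)(0.998788)(206) − (0.235754)(-0.049218)(-14) + (0.971813)(582) = 516.93 m.
Horizontal magnitude = √(ΔE² + ΔN²) = √((-3.84)² + 516.93²) = 516.94 m.

516.9 m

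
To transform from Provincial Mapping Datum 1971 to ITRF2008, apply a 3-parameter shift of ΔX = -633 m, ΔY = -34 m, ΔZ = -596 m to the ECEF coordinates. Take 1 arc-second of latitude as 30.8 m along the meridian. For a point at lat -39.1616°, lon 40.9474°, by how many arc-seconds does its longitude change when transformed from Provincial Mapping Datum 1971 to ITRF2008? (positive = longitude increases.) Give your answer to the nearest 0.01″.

Δλ = 16.30″

sin φ = -0.631510, cos φ = 0.775368, sin λ = 0.655366, cos λ = 0.755312.
East component: ΔE = −sin λ·ΔX + cos λ·ΔY = −(0.655366)(-633) + (0.755312)(-34) = 389.17 m.
1° of latitude spans 3600 × 30.80 = 110880 m; at latitude φ, 1° of longitude spans that × cos φ = 85972.8 m, so Δλ = 389.17 / 85972.8 × 3600 = 16.296″.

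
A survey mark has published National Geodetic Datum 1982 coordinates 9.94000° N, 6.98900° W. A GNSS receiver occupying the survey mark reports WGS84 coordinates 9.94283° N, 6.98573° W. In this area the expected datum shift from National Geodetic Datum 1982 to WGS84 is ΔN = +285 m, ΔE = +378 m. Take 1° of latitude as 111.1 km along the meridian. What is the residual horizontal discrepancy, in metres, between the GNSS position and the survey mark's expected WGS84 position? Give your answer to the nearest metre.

36 m

Observed coordinate differences: Δφ = +0.00283°, Δλ = +0.00327°.
Converting to metres (1° lat = 111100 m, cos φ = 0.984989): observed ΔN = 314.4 m, observed ΔE = 357.8 m.
Subtracting the expected shift leaves a residual of 314.4 − (285) = 29.4 m north and 357.8 − (378) = -20.2 m east.
Residual distance = √(29.4² + (-20.2)²) = 35.7 m.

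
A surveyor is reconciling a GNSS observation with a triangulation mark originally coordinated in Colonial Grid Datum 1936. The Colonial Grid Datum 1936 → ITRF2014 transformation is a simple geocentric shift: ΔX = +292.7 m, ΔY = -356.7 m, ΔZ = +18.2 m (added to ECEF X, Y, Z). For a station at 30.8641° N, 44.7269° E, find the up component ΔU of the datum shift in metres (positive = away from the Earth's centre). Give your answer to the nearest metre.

The local up (radial) axis is (cos φ cos λ, cos φ sin λ, sin φ), giving ΔU = 178.505 − 215.472 + 9.337 = -27.63 m.

ΔU = -28 m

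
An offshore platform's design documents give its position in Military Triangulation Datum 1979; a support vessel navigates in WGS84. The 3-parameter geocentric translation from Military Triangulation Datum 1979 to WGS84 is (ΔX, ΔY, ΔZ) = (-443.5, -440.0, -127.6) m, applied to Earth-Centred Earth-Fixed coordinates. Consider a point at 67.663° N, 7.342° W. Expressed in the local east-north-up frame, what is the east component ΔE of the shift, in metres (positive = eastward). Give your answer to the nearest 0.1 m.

ΔE = -493.1 m

The local east axis at (φ, λ) is (−sin λ, cos λ, 0), so ΔE = −sin(-7.342°)·(-443.5) + cos(-7.342°)·(-440.0) = -493.07 m.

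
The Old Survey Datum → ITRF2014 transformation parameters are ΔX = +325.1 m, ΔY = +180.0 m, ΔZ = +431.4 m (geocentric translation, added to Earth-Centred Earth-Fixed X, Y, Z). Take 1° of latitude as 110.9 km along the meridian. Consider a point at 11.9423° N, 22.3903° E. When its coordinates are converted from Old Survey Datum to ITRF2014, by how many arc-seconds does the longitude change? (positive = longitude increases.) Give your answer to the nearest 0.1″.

Δλ = 1.4″

sin φ = 0.206927, cos φ = 0.978356, sin λ = 0.380914, cos λ = 0.924611.
East component: ΔE = −sin λ·ΔX + cos λ·ΔY = −(0.380914)(325.1) + (0.924611)(180.0) = 42.59 m.
1° of latitude spans 110900 m; at latitude φ, 1° of longitude spans that × cos φ = 108499.7 m, so Δλ = 42.59 / 108499.7 × 3600 = 1.413″.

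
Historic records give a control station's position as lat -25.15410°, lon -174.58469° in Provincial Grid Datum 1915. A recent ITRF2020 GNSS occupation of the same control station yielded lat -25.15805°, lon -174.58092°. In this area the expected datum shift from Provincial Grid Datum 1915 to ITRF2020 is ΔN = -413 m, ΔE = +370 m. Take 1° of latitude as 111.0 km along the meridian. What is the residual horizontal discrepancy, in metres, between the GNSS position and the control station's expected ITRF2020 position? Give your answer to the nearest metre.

27 m

Observed coordinate differences: Δφ = -0.00395°, Δλ = +0.00377°.
Converting to metres (1° lat = 111000 m, cos φ = 0.905168): observed ΔN = -438.4 m, observed ΔE = 378.8 m.
Subtracting the expected shift leaves a residual of -438.4 − (-413) = -25.4 m north and 378.8 − (370) = 8.8 m east.
Residual distance = √((-25.4)² + 8.8²) = 26.9 m.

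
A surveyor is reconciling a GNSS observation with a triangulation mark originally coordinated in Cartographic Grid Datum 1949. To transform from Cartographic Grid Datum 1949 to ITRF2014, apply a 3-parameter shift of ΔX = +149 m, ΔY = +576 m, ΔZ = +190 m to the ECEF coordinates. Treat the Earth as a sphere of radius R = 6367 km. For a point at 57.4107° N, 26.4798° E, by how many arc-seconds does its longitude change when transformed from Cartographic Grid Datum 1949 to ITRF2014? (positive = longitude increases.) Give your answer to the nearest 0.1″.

Δλ = 27.0″

sin φ = 0.842553, cos φ = 0.538613, sin λ = 0.445882, cos λ = 0.895092.
East component: ΔE = −sin λ·ΔX + cos λ·ΔY = −(0.445882)(149) + (0.895092)(576) = 449.14 m.
1° of latitude spans πR/180 = 111125 m; at latitude φ, 1° of longitude spans that × cos φ = 59853.5 m, so Δλ = 449.14 / 59853.5 × 3600 = 27.014″.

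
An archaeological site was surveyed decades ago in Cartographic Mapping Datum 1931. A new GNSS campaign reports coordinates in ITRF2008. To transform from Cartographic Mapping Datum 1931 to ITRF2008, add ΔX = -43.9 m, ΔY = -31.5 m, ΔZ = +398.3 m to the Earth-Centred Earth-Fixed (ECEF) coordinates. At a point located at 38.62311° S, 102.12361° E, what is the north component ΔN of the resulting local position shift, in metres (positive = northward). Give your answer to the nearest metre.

ΔN = 298 m

The local north axis is (−sin φ cos λ, −sin φ sin λ, cos φ), giving ΔN = 5.755 − 19.224 + 311.179 = 297.71 m.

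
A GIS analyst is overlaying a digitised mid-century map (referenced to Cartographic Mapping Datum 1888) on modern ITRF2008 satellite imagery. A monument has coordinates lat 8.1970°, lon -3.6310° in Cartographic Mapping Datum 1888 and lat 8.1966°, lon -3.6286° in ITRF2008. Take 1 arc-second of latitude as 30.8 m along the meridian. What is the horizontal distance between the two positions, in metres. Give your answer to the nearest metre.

267 m

Δφ = 8.1966° − 8.1970° = -0.0004°; Δλ = -3.6286° − -3.6310° = +0.0024°.
1° of latitude = 3600 × 30.80 = 110880 m.
ΔN = Δφ × 110880 = -44.4 m; ΔE = Δλ × 110880 × cos(8.1970°) = +0.0024 × 110880 × 0.989784 = 263.4 m.
Distance = √(ΔE² + ΔN²) = √(263.4² + (-44.4)²) = 267.1 m.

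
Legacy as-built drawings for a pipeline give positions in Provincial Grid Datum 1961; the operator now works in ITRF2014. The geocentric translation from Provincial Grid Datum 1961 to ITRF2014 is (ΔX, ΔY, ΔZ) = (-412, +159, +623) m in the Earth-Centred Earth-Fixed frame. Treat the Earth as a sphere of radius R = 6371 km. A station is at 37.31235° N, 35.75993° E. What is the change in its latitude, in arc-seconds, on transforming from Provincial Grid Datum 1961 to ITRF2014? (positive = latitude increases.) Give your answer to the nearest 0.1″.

sin φ = 0.606160, cos φ = 0.795343, sin λ = 0.584390, cos λ = 0.811473.
North component: ΔN = −sin φ cos λ·ΔX − sin φ sin λ·ΔY + cos φ·ΔZ = −(0.606160)(0.811473)(-412) − (0.606160)(0.584390)(159) + (0.795343)(623) = 641.83 m.
1° of latitude spans πR/180 = 111195 m, so Δφ = 641.83 / 111195 × 3600 = 20.780″.

Δφ = 20.8″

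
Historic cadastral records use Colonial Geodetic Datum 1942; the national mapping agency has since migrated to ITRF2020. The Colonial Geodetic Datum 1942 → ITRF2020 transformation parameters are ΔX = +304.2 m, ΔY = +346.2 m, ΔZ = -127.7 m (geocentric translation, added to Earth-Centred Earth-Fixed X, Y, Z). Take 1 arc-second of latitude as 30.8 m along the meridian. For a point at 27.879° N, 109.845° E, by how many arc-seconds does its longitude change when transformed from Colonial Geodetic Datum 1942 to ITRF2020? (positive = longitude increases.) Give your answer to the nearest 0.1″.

Δλ = -14.8″

sin φ = 0.467606, cos φ = 0.883937, sin λ = 0.940614, cos λ = -0.339477.
East component: ΔE = −sin λ·ΔX + cos λ·ΔY = −(0.940614)(304.2) + (-0.339477)(346.2) = -403.66 m.
1° of latitude spans 3600 × 30.80 = 110880 m; at latitude φ, 1° of longitude spans that × cos φ = 98010.9 m, so Δλ = -403.66 / 98010.9 × 3600 = -14.827″.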